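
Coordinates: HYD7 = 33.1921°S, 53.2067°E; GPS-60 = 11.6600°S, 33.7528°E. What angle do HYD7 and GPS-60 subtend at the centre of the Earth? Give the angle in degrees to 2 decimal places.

Δφ = 21.5321°,  Δλ = -19.4539°
a = sin²(Δφ/2) + cos φ₁ cos φ₂ sin²(Δλ/2) = 0.058289
c = 2·arcsin(√a) = 0.487679 rad = 27.9420°

27.94°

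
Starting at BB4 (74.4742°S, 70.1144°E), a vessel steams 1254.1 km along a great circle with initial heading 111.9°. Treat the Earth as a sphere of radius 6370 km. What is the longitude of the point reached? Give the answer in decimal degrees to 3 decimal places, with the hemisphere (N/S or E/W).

113.472°E

δ = d/R = 1254.1/6370 = 0.196876 rad
φ₂ = arcsin(sin φ₁ cos δ + cos φ₁ sin δ cos θ)
   = arcsin(-0.96351·0.98068 + 0.26767·0.19561·-0.37299) = -74.67158°
λ₂ = λ₁ + atan2(sin θ sin δ cos φ₁, cos δ − sin φ₁ sin φ₂) = 113.47216°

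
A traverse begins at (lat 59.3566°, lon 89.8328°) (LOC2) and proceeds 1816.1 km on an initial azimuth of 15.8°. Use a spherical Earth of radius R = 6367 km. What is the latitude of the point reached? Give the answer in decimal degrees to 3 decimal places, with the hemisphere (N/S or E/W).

74.492°N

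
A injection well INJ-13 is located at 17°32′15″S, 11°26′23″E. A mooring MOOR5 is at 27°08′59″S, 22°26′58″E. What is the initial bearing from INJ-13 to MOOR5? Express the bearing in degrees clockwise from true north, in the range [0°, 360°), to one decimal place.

INJ-13: φ = -17.53750°, λ = +11.43972°
MOOR5: φ = -27.14972°, λ = +22.44944°
Δλ = 11.0097°
y = sin Δλ · cos φ₂ = 0.169933
x = cos φ₁ sin φ₂ − sin φ₁ cos φ₂ cos Δλ = -0.171914
θ = atan2(y, x) = 135.3320° → 135.3320° (mod 360°)

135.3°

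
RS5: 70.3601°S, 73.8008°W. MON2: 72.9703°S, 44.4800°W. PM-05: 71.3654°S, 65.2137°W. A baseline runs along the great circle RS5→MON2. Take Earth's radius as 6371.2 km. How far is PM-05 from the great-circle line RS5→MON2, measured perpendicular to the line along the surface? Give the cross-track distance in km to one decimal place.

33.2 km

δ₁₃ = central angle RS5→PM-05 = 0.052118 rad  (haversine)
θ₁₃ = bearing RS5→PM-05 = 113.675°,  θ₁₂ = bearing RS5→MON2 = 119.420°
dₓₜ = R·arcsin(sin δ₁₃ · sin(θ₁₃ − θ₁₂)) = 6371.2·arcsin(0.05209·sin(-5.745°)) = -33.224 km
|dₓₜ| = 33.224 km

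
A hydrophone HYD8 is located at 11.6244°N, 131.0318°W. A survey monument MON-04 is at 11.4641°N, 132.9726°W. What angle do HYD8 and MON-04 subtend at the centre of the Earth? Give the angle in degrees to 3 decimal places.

Δφ = -0.1603°,  Δλ = -1.9408°
a = sin²(Δφ/2) + cos φ₁ cos φ₂ sin²(Δλ/2) = 0.000277
c = 2·arcsin(√a) = 0.033306 rad = 1.9083°

1.908°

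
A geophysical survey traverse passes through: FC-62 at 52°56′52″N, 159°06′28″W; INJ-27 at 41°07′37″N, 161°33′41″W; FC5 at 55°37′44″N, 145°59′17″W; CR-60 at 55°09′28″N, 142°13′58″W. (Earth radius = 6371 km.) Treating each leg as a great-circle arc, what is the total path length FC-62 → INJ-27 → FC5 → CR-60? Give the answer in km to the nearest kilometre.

3541 km

FC-62: φ = +52.94778°, λ = -159.10778°
INJ-27: φ = +41.12694°, λ = -161.56139°
FC5: φ = +55.62889°, λ = -145.98806°
CR-60: φ = +55.15778°, λ = -142.23278°
FC-62→INJ-27: c = 0.208334 rad, d = 1327.30 km
INJ-27→FC5: c = 0.309365 rad, d = 1970.96 km
FC5→CR-60: c = 0.038116 rad, d = 242.84 km
Total = 1327.30 + 1970.96 + 242.84 = 3541.09 km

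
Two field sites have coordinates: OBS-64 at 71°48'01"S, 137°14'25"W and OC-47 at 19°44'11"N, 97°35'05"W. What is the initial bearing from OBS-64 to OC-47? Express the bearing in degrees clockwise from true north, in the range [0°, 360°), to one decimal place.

OBS-64: φ = -71.80028°, λ = -137.24028°
OC-47: φ = +19.73639°, λ = -97.58472°
Δλ = 39.6556°
y = sin Δλ · cos φ₂ = 0.600682
x = cos φ₁ sin φ₂ − sin φ₁ cos φ₂ cos Δλ = 0.793888
θ = atan2(y, x) = 37.1124° → 37.1124° (mod 360°)

37.1°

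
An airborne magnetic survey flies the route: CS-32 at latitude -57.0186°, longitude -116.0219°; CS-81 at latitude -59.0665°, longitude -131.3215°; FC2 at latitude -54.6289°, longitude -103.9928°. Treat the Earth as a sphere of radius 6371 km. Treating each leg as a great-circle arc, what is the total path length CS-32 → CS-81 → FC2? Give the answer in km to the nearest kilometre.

2646 km

CS-32→CS-81: c = 0.145428 rad, d = 926.52 km
CS-81→FC2: c = 0.269927 rad, d = 1719.71 km
Total = 926.52 + 1719.71 = 2646.23 km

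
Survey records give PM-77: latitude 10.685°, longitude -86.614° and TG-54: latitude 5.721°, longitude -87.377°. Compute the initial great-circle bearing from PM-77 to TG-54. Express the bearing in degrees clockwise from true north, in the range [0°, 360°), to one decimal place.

Δλ = -0.7630°
y = sin Δλ · cos φ₂ = -0.013250
x = cos φ₁ sin φ₂ − sin φ₁ cos φ₂ cos Δλ = -0.086513
θ = atan2(y, x) = -171.2924° → 188.7076° (mod 360°)

188.7°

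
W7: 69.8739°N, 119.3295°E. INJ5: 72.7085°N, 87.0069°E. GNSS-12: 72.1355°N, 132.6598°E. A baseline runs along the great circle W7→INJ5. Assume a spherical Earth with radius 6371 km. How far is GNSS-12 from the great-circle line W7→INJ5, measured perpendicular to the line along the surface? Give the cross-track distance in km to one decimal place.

487.4 km

δ₁₃ = central angle W7→GNSS-12 = 0.085148 rad  (haversine)
θ₁₃ = bearing W7→GNSS-12 = 56.271°,  θ₁₂ = bearing W7→INJ5 = 300.254°
dₓₜ = R·arcsin(sin δ₁₃ · sin(θ₁₃ − θ₁₂)) = 6371·arcsin(0.08504·sin(-243.983°)) = 487.389 km
|dₓₜ| = 487.389 km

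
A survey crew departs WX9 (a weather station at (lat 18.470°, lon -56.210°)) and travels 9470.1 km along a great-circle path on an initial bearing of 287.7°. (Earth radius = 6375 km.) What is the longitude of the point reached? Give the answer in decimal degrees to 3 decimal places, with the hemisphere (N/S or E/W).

δ = d/R = 9470.1/6375 = 1.485506 rad
φ₂ = arcsin(sin φ₁ cos δ + cos φ₁ sin δ cos θ)
   = arcsin(0.31681·0.08519 + 0.94849·0.99636·0.30403) = 18.31928°
λ₂ = λ₁ + atan2(sin θ sin δ cos φ₁, cos δ − sin φ₁ sin φ₂) = -147.12567°

147.126°W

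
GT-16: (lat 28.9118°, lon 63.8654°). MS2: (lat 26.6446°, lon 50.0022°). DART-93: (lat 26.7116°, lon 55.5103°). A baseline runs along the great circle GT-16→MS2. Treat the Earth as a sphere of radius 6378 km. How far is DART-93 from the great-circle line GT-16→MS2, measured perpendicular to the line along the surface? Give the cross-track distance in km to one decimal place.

110.5 km

δ₁₃ = central angle GT-16→DART-93 = 0.134537 rad  (haversine)
θ₁₃ = bearing GT-16→DART-93 = 255.401°,  θ₁₂ = bearing GT-16→MS2 = 262.822°
dₓₜ = R·arcsin(sin δ₁₃ · sin(θ₁₃ − θ₁₂)) = 6378·arcsin(0.13413·sin(-7.421°)) = -110.492 km
|dₓₜ| = 110.492 km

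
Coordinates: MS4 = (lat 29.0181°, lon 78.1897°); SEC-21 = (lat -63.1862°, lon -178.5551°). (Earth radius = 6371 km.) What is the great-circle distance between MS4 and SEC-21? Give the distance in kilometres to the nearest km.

13517 km

Δφ = -92.2043°,  Δλ = 103.2552°
a = sin²(Δφ/2) + cos φ₁ cos φ₂ sin²(Δλ/2) = 0.761687
c = 2·arcsin(√a) = 2.121603 rad = 121.5589°
d = R·c = 6371 × 2.121603 = 13516.7 km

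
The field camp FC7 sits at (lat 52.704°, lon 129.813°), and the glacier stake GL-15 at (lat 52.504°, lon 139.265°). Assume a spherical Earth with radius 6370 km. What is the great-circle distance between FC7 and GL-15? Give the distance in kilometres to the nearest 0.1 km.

638.1 km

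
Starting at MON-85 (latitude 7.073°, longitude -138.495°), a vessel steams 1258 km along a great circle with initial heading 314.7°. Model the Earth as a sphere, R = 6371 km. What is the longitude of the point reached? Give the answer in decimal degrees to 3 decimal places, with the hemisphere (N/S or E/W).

146.793°W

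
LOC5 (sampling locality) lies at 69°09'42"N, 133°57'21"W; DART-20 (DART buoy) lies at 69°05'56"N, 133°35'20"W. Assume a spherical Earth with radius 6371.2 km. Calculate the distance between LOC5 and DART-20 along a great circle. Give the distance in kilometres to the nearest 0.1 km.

16.1 km

LOC5: φ = +69.16167°, λ = -133.95583°
DART-20: φ = +69.09889°, λ = -133.58889°
Δφ = -0.0628°,  Δλ = 0.3669°
a = sin²(Δφ/2) + cos φ₁ cos φ₂ sin²(Δλ/2) = 0.000002
c = 2·arcsin(√a) = 0.002531 rad = 0.1450°
d = R·c = 6371.2 × 0.002531 = 16.1 km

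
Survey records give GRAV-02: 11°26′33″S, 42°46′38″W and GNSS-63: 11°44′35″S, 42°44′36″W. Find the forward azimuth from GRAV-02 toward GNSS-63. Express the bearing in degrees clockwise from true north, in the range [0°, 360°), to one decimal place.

GRAV-02: φ = -11.44250°, λ = -42.77722°
GNSS-63: φ = -11.74306°, λ = -42.74333°
Δλ = 0.0339°
y = sin Δλ · cos φ₂ = 0.000579
x = cos φ₁ sin φ₂ − sin φ₁ cos φ₂ cos Δλ = -0.005246
θ = atan2(y, x) = 173.7004° → 173.7004° (mod 360°)

173.7°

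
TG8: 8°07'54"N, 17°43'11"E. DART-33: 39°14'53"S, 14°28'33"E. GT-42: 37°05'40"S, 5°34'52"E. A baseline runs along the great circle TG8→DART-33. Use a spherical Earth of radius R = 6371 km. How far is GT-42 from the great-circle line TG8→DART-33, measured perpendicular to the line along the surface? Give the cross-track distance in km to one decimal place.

TG8: φ = +8.13167°, λ = +17.71972°
DART-33: φ = -39.24806°, λ = +14.47583°
GT-42: φ = -37.09444°, λ = +5.58111°
δ₁₃ = central angle TG8→GT-42 = 0.813917 rad  (haversine)
θ₁₃ = bearing TG8→GT-42 = 193.339°,  θ₁₂ = bearing TG8→DART-33 = 183.409°
dₓₜ = R·arcsin(sin δ₁₃ · sin(θ₁₃ − θ₁₂)) = 6371·arcsin(0.72698·sin(9.930°)) = 800.835 km
|dₓₜ| = 800.835 km

800.8 km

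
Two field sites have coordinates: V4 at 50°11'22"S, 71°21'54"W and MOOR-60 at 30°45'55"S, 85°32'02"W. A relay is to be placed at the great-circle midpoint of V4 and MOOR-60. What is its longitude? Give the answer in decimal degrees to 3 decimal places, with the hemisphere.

V4: φ = -50.18944°, λ = -71.36500°
MOOR-60: φ = -30.76528°, λ = -85.53389°
Bx = cos φ₂ cos Δλ = 0.833130,  By = cos φ₂ sin Δλ = -0.210333
φₘ = atan2(sin φ₁ + sin φ₂, √((cos φ₁ + Bx)² + By²)) = -40.68965°
λₘ = λ₁ + atan2(By, cos φ₁ + Bx) = -79.48938°

79.489°W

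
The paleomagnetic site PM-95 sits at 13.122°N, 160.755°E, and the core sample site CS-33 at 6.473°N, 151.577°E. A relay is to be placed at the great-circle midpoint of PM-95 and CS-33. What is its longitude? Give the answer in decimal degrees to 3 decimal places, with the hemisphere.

156.120°E

Bx = cos φ₂ cos Δλ = 0.980904,  By = cos φ₂ sin Δλ = -0.158485
φₘ = atan2(sin φ₁ + sin φ₂, √((cos φ₁ + Bx)² + By²)) = 9.82839°
λₘ = λ₁ + atan2(By, cos φ₁ + Bx) = 156.11987°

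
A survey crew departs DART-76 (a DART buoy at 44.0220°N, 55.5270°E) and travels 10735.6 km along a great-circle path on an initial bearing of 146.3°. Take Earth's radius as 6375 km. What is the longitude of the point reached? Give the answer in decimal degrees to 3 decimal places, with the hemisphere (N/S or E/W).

δ = d/R = 10735.6/6375 = 1.684016 rad
φ₂ = arcsin(sin φ₁ cos δ + cos φ₁ sin δ cos θ)
   = arcsin(0.69493·-0.11298 + 0.71907·0.99360·-0.83195) = -42.29265°
λ₂ = λ₁ + atan2(sin θ sin δ cos φ₁, cos δ − sin φ₁ sin φ₂) = 103.70963°

103.710°E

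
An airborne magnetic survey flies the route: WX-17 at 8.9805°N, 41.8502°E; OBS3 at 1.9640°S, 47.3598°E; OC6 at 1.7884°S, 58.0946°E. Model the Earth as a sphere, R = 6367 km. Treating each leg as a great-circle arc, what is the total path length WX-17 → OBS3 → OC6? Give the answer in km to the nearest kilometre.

2553 km

WX-17→OBS3: c = 0.213709 rad, d = 1360.69 km
OBS3→OC6: c = 0.187282 rad, d = 1192.42 km
Total = 1360.69 + 1192.42 = 2553.11 km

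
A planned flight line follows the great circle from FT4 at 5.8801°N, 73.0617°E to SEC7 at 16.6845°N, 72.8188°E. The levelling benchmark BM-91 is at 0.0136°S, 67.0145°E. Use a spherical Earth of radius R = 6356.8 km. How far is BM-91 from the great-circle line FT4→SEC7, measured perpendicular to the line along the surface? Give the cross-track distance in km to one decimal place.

δ₁₃ = central angle FT4→BM-91 = 0.147246 rad  (haversine)
θ₁₃ = bearing FT4→BM-91 = 225.893°,  θ₁₂ = bearing FT4→SEC7 = 358.759°
dₓₜ = R·arcsin(sin δ₁₃ · sin(θ₁₃ − θ₁₂)) = 6356.8·arcsin(0.14671·sin(-132.866°)) = -684.900 km
|dₓₜ| = 684.900 km

684.9 km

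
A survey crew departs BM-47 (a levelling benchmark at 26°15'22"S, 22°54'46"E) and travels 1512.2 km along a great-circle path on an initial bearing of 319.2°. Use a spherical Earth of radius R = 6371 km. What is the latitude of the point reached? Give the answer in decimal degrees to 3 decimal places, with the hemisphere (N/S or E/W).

15.685°S

BM-47: φ = -26.25611°, λ = +22.91278°
δ = d/R = 1512.2/6371 = 0.237357 rad
φ₂ = arcsin(sin φ₁ cos δ + cos φ₁ sin δ cos θ)
   = arcsin(-0.44238·0.97196 + 0.89683·0.23513·0.75700) = -15.68511°
λ₂ = λ₁ + atan2(sin θ sin δ cos φ₁, cos δ − sin φ₁ sin φ₂) = 13.73001°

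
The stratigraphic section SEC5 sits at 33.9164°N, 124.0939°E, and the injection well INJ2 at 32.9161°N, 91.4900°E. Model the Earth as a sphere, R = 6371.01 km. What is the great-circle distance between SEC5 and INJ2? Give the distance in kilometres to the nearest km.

3015 km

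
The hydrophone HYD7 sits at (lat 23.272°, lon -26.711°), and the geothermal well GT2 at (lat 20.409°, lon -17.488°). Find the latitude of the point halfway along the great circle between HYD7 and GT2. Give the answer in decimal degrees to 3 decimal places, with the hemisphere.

Bx = cos φ₂ cos Δλ = 0.925111,  By = cos φ₂ sin Δλ = 0.150216
φₘ = atan2(sin φ₁ + sin φ₂, √((cos φ₁ + Bx)² + By²)) = 21.90472°
λₘ = λ₁ + atan2(By, cos φ₁ + Bx) = -22.05321°

21.905°N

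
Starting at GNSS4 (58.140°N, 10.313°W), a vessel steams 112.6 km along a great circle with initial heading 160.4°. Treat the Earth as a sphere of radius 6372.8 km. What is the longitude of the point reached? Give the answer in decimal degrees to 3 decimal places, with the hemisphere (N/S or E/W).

δ = d/R = 112.6/6372.8 = 0.017669 rad
φ₂ = arcsin(sin φ₁ cos δ + cos φ₁ sin δ cos θ)
   = arcsin(0.84934·0.99984 + 0.52785·0.01767·-0.94206) = 57.18474°
λ₂ = λ₁ + atan2(sin θ sin δ cos φ₁, cos δ − sin φ₁ sin φ₂) = -9.68638°

9.686°W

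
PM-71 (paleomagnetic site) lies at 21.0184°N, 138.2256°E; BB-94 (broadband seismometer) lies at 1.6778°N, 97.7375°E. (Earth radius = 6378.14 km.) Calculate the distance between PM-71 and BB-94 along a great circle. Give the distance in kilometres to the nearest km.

Δφ = -19.3406°,  Δλ = -40.4881°
a = sin²(Δφ/2) + cos φ₁ cos φ₂ sin²(Δλ/2) = 0.139932
c = 2·arcsin(√a) = 0.766799 rad = 43.9343°
d = R·c = 6378.14 × 0.766799 = 4890.7 km

4891 km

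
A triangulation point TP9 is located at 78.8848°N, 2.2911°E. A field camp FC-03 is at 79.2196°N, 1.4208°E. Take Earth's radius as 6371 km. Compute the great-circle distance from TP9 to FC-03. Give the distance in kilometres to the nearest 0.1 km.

Δφ = 0.3348°,  Δλ = -0.8703°
a = sin²(Δφ/2) + cos φ₁ cos φ₂ sin²(Δλ/2) = 0.000011
c = 2·arcsin(√a) = 0.006516 rad = 0.3734°
d = R·c = 6371 × 0.006516 = 41.5 km

41.5 km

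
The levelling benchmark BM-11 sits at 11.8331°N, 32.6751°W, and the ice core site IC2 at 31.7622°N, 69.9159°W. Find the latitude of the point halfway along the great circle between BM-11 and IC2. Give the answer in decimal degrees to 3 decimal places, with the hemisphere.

Bx = cos φ₂ cos Δλ = 0.676875,  By = cos φ₂ sin Δλ = -0.514537
φₘ = atan2(sin φ₁ + sin φ₂, √((cos φ₁ + Bx)² + By²)) = 22.87469°
λₘ = λ₁ + atan2(By, cos φ₁ + Bx) = -49.93935°

22.875°N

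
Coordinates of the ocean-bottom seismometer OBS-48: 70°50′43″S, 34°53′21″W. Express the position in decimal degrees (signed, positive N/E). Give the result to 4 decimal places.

-70.8453°, -34.8892°

lat: 70.8453° S → -70.8453°
lon: 34.8892° W → -34.8892°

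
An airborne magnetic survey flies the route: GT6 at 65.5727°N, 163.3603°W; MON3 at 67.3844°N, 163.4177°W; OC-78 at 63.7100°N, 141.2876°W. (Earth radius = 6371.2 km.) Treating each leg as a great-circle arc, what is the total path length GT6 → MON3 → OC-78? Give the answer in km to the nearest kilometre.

1292 km

GT6→MON3: c = 0.031623 rad, d = 201.47 km
MON3→OC-78: c = 0.171107 rad, d = 1090.16 km
Total = 201.47 + 1090.16 = 1291.63 km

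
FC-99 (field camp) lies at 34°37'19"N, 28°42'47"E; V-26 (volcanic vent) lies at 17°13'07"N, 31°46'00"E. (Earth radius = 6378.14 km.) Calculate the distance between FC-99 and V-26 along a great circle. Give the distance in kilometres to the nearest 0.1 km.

FC-99: φ = +34.62194°, λ = +28.71306°
V-26: φ = +17.21861°, λ = +31.76667°
Δφ = -17.4033°,  Δλ = 3.0536°
a = sin²(Δφ/2) + cos φ₁ cos φ₂ sin²(Δλ/2) = 0.023447
c = 2·arcsin(√a) = 0.307455 rad = 17.6159°
d = R·c = 6378.14 × 0.307455 = 1961.0 km

1961.0 km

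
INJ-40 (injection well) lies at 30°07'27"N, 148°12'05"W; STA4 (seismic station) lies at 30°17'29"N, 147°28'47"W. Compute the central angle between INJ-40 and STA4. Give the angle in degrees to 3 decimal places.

0.646°

INJ-40: φ = +30.12417°, λ = -148.20139°
STA4: φ = +30.29139°, λ = -147.47972°
Δφ = 0.1672°,  Δλ = 0.7217°
a = sin²(Δφ/2) + cos φ₁ cos φ₂ sin²(Δλ/2) = 0.000032
c = 2·arcsin(√a) = 0.011270 rad = 0.6457°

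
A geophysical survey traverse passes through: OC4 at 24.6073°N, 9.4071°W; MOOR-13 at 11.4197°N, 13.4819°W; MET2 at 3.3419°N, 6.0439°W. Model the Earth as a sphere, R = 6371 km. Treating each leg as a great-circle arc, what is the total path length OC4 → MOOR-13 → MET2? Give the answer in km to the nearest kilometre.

2744 km

OC4→MOOR-13: c = 0.239842 rad, d = 1528.03 km
MOOR-13→MET2: c = 0.190845 rad, d = 1215.87 km
Total = 1528.03 + 1215.87 = 2743.91 km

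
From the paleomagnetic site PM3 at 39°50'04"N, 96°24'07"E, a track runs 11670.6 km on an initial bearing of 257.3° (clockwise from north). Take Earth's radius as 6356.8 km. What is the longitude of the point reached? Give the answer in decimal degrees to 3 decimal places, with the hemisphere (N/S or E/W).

2.434°E

PM3: φ = +39.83444°, λ = +96.40194°
δ = d/R = 11670.6/6356.8 = 1.835924 rad
φ₂ = arcsin(sin φ₁ cos δ + cos φ₁ sin δ cos θ)
   = arcsin(0.64057·-0.26203 + 0.76790·0.96506·-0.21985) = -19.31559°
λ₂ = λ₁ + atan2(sin θ sin δ cos φ₁, cos δ − sin φ₁ sin φ₂) = 2.43374°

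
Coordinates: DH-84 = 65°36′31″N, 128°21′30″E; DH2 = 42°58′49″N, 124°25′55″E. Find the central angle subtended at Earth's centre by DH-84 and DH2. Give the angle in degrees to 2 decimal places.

DH-84: φ = +65.60861°, λ = +128.35833°
DH2: φ = +42.98028°, λ = +124.43194°
Δφ = -22.6283°,  Δλ = -3.9264°
a = sin²(Δφ/2) + cos φ₁ cos φ₂ sin²(Δλ/2) = 0.038845
c = 2·arcsin(√a) = 0.396778 rad = 22.7337°

22.73°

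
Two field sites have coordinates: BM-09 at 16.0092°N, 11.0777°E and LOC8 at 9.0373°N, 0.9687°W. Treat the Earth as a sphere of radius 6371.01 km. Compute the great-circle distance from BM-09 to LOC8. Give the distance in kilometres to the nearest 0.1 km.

Δφ = -6.9719°,  Δλ = -12.0464°
a = sin²(Δφ/2) + cos φ₁ cos φ₂ sin²(Δλ/2) = 0.014149
c = 2·arcsin(√a) = 0.238466 rad = 13.6631°
d = R·c = 6371.01 × 0.238466 = 1519.3 km

1519.3 km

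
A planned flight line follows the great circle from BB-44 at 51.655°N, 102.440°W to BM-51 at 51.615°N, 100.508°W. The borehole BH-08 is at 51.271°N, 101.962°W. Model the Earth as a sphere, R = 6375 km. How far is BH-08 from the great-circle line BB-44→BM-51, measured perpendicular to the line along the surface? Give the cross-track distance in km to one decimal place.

δ₁₃ = central angle BB-44→BH-08 = 0.008481 rad  (haversine)
θ₁₃ = bearing BB-44→BH-08 = 142.018°,  θ₁₂ = bearing BB-44→BM-51 = 91.153°
dₓₜ = R·arcsin(sin δ₁₃ · sin(θ₁₃ − θ₁₂)) = 6375·arcsin(0.00848·sin(50.865°)) = 41.939 km
|dₓₜ| = 41.939 km

41.9 km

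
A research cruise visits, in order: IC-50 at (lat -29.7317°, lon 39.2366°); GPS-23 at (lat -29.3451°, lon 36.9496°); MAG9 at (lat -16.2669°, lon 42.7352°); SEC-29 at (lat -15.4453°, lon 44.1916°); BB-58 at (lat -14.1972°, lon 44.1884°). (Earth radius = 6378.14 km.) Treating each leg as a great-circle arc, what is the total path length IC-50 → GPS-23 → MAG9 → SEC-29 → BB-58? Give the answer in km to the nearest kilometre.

IC-50→GPS-23: c = 0.035376 rad, d = 225.64 km
GPS-23→MAG9: c = 0.246389 rad, d = 1571.50 km
MAG9→SEC-29: c = 0.028346 rad, d = 180.80 km
SEC-29→BB-58: c = 0.021784 rad, d = 138.94 km
Total = 225.64 + 1571.50 + 180.80 + 138.94 = 2116.87 km

2117 km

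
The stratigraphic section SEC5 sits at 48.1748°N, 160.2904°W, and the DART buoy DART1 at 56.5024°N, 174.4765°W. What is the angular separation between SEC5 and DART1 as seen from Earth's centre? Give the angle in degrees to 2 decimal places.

Δφ = 8.3276°,  Δλ = -14.1861°
a = sin²(Δφ/2) + cos φ₁ cos φ₂ sin²(Δλ/2) = 0.010884
c = 2·arcsin(√a) = 0.209030 rad = 11.9765°

11.98°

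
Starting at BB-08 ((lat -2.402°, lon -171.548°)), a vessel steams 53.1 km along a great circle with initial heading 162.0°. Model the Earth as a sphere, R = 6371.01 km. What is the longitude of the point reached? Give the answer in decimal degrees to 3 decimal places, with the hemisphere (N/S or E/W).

171.400°W

δ = d/R = 53.1/6371.01 = 0.008335 rad
φ₂ = arcsin(sin φ₁ cos δ + cos φ₁ sin δ cos θ)
   = arcsin(-0.04191·0.99997 + 0.99912·0.00833·-0.95106) = -2.85616°
λ₂ = λ₁ + atan2(sin θ sin δ cos φ₁, cos δ − sin φ₁ sin φ₂) = -171.40025°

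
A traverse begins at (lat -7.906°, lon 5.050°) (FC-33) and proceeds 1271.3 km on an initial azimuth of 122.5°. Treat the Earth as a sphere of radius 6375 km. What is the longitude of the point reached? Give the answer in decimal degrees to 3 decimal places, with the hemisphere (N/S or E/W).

δ = d/R = 1271.3/6375 = 0.199420 rad
φ₂ = arcsin(sin φ₁ cos δ + cos φ₁ sin δ cos θ)
   = arcsin(-0.13755·0.98018 + 0.99050·0.19810·-0.53730) = -13.90129°
λ₂ = λ₁ + atan2(sin θ sin δ cos φ₁, cos δ − sin φ₁ sin φ₂) = 14.96095°

14.961°E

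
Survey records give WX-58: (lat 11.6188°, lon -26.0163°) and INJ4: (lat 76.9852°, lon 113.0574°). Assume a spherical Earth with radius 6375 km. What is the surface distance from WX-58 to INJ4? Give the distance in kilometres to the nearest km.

9825 km

Δφ = 65.3664°,  Δλ = 139.0737°
a = sin²(Δφ/2) + cos φ₁ cos φ₂ sin²(Δλ/2) = 0.485220
c = 2·arcsin(√a) = 1.541232 rad = 88.3061°
d = R·c = 6375 × 1.541232 = 9825.4 km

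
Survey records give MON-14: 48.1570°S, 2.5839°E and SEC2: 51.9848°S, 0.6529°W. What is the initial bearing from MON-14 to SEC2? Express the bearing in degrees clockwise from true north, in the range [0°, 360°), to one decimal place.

Δλ = -3.2368°
y = sin Δλ · cos φ₂ = -0.034774
x = cos φ₁ sin φ₂ − sin φ₁ cos φ₂ cos Δλ = -0.067490
θ = atan2(y, x) = -152.7405° → 207.2595° (mod 360°)

207.3°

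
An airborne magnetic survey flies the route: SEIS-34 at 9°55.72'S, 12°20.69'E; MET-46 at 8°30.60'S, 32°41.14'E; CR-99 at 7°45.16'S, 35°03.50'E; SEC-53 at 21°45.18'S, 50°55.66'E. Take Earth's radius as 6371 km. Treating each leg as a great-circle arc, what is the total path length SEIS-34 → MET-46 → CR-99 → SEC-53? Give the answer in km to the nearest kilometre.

SEIS-34: φ = -9.92867°, λ = +12.34483°
MET-46: φ = -8.51000°, λ = +32.68567°
CR-99: φ = -7.75267°, λ = +35.05833°
SEC-53: φ = -21.75300°, λ = +50.92767°
SEIS-34→MET-46: c = 0.351245 rad, d = 2237.78 km
MET-46→CR-99: c = 0.043072 rad, d = 274.41 km
CR-99→SEC-53: c = 0.361917 rad, d = 2305.78 km
Total = 2237.78 + 274.41 + 2305.78 = 4817.97 km

4818 km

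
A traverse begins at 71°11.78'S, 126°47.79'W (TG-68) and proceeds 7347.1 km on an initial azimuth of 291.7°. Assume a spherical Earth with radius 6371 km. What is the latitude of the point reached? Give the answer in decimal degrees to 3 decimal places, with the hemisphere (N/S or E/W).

15.960°S

TG-68: φ = -71.19633°, λ = -126.79650°
δ = d/R = 7347.1/6371 = 1.153210 rad
φ₂ = arcsin(sin φ₁ cos δ + cos φ₁ sin δ cos θ)
   = arcsin(-0.94663·0.40556 + 0.32233·0.91407·0.36975) = -15.96037°
λ₂ = λ₁ + atan2(sin θ sin δ cos φ₁, cos δ − sin φ₁ sin φ₂) = 171.15513°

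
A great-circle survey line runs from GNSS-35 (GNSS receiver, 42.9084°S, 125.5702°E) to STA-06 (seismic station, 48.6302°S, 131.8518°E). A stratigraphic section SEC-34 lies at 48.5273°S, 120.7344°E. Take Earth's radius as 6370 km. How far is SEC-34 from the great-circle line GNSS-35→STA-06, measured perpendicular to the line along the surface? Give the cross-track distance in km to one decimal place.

657.3 km

δ₁₃ = central angle GNSS-35→SEC-34 = 0.114356 rad  (haversine)
θ₁₃ = bearing GNSS-35→SEC-34 = 209.293°,  θ₁₂ = bearing GNSS-35→STA-06 = 144.770°
dₓₜ = R·arcsin(sin δ₁₃ · sin(θ₁₃ − θ₁₂)) = 6370·arcsin(0.11411·sin(64.522°)) = 657.340 km
|dₓₜ| = 657.340 km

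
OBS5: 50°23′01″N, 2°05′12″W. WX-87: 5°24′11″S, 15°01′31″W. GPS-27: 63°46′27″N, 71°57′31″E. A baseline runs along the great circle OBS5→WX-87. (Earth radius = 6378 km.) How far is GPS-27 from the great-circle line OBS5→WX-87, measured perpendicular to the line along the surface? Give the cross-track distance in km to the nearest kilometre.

1825 km

OBS5: φ = +50.38361°, λ = -2.08667°
WX-87: φ = -5.40306°, λ = -15.02528°
GPS-27: φ = +63.77417°, λ = +71.95861°
δ₁₃ = central angle OBS5→GPS-27 = 0.694322 rad  (haversine)
θ₁₃ = bearing OBS5→GPS-27 = 41.608°,  θ₁₂ = bearing OBS5→WX-87 = 195.433°
dₓₜ = R·arcsin(sin δ₁₃ · sin(θ₁₃ − θ₁₂)) = 6378·arcsin(0.63986·sin(-153.825°)) = -1825.021 km
|dₓₜ| = 1825.021 km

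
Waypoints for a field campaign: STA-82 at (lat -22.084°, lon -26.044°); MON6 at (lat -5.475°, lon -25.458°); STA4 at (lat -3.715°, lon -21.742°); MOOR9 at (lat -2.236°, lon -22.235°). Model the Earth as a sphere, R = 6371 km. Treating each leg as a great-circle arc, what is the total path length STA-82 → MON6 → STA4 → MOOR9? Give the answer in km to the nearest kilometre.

STA-82→MON6: c = 0.290050 rad, d = 1847.91 km
MON6→STA4: c = 0.071572 rad, d = 455.99 km
STA4→MOOR9: c = 0.027206 rad, d = 173.33 km
Total = 1847.91 + 455.99 + 173.33 = 2477.23 km

2477 km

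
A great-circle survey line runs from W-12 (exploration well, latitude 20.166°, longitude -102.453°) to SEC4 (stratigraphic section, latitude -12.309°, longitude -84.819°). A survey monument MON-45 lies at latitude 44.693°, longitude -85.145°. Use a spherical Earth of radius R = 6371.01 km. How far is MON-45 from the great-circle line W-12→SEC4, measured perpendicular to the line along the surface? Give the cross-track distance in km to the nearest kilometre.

δ₁₃ = central angle W-12→MON-45 = 0.495882 rad  (haversine)
θ₁₃ = bearing W-12→MON-45 = 26.391°,  θ₁₂ = bearing W-12→SEC4 = 150.405°
dₓₜ = R·arcsin(sin δ₁₃ · sin(θ₁₃ − θ₁₂)) = 6371.01·arcsin(0.47581·sin(-124.014°)) = -2582.892 km
|dₓₜ| = 2582.892 km

2583 km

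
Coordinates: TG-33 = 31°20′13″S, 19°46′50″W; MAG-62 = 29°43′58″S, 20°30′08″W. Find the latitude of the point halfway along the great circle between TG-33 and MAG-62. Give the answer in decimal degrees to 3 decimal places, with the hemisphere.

TG-33: φ = -31.33694°, λ = -19.78056°
MAG-62: φ = -29.73278°, λ = -20.50222°
Bx = cos φ₂ cos Δλ = 0.868279,  By = cos φ₂ sin Δλ = -0.010937
φₘ = atan2(sin φ₁ + sin φ₂, √((cos φ₁ + Bx)² + By²)) = -30.53536°
λₘ = λ₁ + atan2(By, cos φ₁ + Bx) = -20.14437°

30.535°S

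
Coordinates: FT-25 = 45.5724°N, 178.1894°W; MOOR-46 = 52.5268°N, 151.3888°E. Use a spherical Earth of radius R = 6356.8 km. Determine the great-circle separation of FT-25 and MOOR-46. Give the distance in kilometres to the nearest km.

Δφ = 6.9544°,  Δλ = -30.4218°
a = sin²(Δφ/2) + cos φ₁ cos φ₂ sin²(Δλ/2) = 0.032996
c = 2·arcsin(√a) = 0.365323 rad = 20.9315°
d = R·c = 6356.8 × 0.365323 = 2322.3 km

2322 km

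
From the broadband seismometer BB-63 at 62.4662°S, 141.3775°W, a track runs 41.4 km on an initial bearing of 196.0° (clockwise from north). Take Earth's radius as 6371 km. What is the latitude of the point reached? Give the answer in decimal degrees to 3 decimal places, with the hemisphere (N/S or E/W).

62.824°S

δ = d/R = 41.4/6371 = 0.006498 rad
φ₂ = arcsin(sin φ₁ cos δ + cos φ₁ sin δ cos θ)
   = arcsin(-0.88674·0.99998 + 0.46227·0.00650·-0.96126) = -62.82392°
λ₂ = λ₁ + atan2(sin θ sin δ cos φ₁, cos δ − sin φ₁ sin φ₂) = -141.60220°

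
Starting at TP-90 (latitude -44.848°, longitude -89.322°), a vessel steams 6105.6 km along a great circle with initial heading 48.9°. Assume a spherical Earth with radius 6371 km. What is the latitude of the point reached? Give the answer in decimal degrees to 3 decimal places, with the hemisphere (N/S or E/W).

δ = d/R = 6105.6/6371 = 0.958342 rad
φ₂ = arcsin(sin φ₁ cos δ + cos φ₁ sin δ cos θ)
   = arcsin(-0.70523·0.57488 + 0.70898·0.81824·0.65738) = -1.37900°
λ₂ = λ₁ + atan2(sin θ sin δ cos φ₁, cos δ − sin φ₁ sin φ₂) = -51.24105°

1.379°S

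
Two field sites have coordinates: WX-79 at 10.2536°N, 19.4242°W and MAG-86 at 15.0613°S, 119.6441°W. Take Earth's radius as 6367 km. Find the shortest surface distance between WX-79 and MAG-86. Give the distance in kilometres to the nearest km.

Δφ = -25.3149°,  Δλ = -100.2199°
a = sin²(Δφ/2) + cos φ₁ cos φ₂ sin²(Δλ/2) = 0.607425
c = 2·arcsin(√a) = 1.787335 rad = 102.4068°
d = R·c = 6367 × 1.787335 = 11380.0 km

11380 km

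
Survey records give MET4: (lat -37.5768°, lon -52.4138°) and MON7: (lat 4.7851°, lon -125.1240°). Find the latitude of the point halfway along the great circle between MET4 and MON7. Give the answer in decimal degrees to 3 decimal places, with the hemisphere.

20.005°S

Bx = cos φ₂ cos Δλ = 0.296169,  By = cos φ₂ sin Δλ = -0.951486
φₘ = atan2(sin φ₁ + sin φ₂, √((cos φ₁ + Bx)² + By²)) = -20.00503°
λₘ = λ₁ + atan2(By, cos φ₁ + Bx) = -93.56598°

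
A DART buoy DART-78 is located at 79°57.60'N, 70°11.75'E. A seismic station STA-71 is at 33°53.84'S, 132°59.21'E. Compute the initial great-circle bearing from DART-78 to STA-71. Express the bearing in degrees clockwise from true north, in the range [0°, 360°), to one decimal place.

122.5°

DART-78: φ = +79.96000°, λ = +70.19583°
STA-71: φ = -33.89733°, λ = +132.98683°
Δλ = 62.7910°
y = sin Δλ · cos φ₂ = 0.738190
x = cos φ₁ sin φ₂ − sin φ₁ cos φ₂ cos Δλ = -0.470941
θ = atan2(y, x) = 122.5365° → 122.5365° (mod 360°)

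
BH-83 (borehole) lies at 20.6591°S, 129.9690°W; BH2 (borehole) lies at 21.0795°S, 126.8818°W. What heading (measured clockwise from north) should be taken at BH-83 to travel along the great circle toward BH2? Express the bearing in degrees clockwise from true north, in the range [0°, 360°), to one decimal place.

98.8°

Δλ = 3.0872°
y = sin Δλ · cos φ₂ = 0.050252
x = cos φ₁ sin φ₂ − sin φ₁ cos φ₂ cos Δλ = -0.007815
θ = atan2(y, x) = 98.8397° → 98.8397° (mod 360°)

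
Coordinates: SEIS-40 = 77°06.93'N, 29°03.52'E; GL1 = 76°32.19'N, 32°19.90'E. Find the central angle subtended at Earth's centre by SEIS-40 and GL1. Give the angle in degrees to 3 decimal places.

0.944°

SEIS-40: φ = +77.11550°, λ = +29.05867°
GL1: φ = +76.53650°, λ = +32.33167°
Δφ = -0.5790°,  Δλ = 3.2730°
a = sin²(Δφ/2) + cos φ₁ cos φ₂ sin²(Δλ/2) = 0.000068
c = 2·arcsin(√a) = 0.016477 rad = 0.9441°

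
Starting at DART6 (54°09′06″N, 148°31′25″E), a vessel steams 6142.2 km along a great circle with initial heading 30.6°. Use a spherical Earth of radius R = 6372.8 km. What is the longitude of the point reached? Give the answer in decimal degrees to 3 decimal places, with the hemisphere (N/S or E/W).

91.721°W

DART6: φ = +54.15167°, λ = +148.52361°
δ = d/R = 6142.2/6372.8 = 0.963815 rad
φ₂ = arcsin(sin φ₁ cos δ + cos φ₁ sin δ cos θ)
   = arcsin(0.81057·0.57039 + 0.58564·0.82137·0.86074) = 61.20929°
λ₂ = λ₁ + atan2(sin θ sin δ cos φ₁, cos δ − sin φ₁ sin φ₂) = -91.72126°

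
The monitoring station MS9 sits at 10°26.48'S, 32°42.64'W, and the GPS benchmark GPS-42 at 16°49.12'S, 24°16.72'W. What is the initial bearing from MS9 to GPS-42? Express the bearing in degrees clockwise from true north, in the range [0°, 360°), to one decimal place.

MS9: φ = -10.44133°, λ = -32.71067°
GPS-42: φ = -16.81867°, λ = -24.27867°
Δλ = 8.4320°
y = sin Δλ · cos φ₂ = 0.140363
x = cos φ₁ sin φ₂ − sin φ₁ cos φ₂ cos Δλ = -0.112951
θ = atan2(y, x) = 128.8238° → 128.8238° (mod 360°)

128.8°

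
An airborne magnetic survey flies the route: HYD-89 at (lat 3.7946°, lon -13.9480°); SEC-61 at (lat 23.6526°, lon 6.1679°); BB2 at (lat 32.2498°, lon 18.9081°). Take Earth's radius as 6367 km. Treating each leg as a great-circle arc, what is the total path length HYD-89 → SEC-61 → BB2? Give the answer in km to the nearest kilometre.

4658 km

HYD-89→SEC-61: c = 0.484768 rad, d = 3086.52 km
SEC-61→BB2: c = 0.246833 rad, d = 1571.59 km
Total = 3086.52 + 1571.59 = 4658.10 km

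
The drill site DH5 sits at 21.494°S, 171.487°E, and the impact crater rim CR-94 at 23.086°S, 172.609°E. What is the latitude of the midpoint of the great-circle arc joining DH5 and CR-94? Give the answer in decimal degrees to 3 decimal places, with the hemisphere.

Bx = cos φ₂ cos Δλ = 0.919741,  By = cos φ₂ sin Δλ = 0.018013
φₘ = atan2(sin φ₁ + sin φ₂, √((cos φ₁ + Bx)² + By²)) = -22.29096°
λₘ = λ₁ + atan2(By, cos φ₁ + Bx) = 172.04480°

22.291°S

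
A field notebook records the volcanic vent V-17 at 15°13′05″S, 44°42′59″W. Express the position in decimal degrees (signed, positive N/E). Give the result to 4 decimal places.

lat: 15.2181° S → -15.2181°
lon: 44.7164° W → -44.7164°

-15.2181°, -44.7164°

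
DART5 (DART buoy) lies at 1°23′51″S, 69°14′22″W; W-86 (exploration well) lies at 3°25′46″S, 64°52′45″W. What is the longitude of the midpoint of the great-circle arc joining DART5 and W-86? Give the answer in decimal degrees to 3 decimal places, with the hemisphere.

67.061°W

DART5: φ = -1.39750°, λ = -69.23944°
W-86: φ = -3.42944°, λ = -64.87917°
Bx = cos φ₂ cos Δλ = 0.995320,  By = cos φ₂ sin Δλ = 0.075892
φₘ = atan2(sin φ₁ + sin φ₂, √((cos φ₁ + Bx)² + By²)) = -2.41522°
λₘ = λ₁ + atan2(By, cos φ₁ + Bx) = -67.06094°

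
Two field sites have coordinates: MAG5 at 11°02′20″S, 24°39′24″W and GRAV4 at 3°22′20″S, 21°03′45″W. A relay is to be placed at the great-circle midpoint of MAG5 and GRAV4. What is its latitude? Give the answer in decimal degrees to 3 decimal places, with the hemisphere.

7.209°S

MAG5: φ = -11.03889°, λ = -24.65667°
GRAV4: φ = -3.37222°, λ = -21.06250°
Bx = cos φ₂ cos Δλ = 0.996305,  By = cos φ₂ sin Δλ = 0.062580
φₘ = atan2(sin φ₁ + sin φ₂, √((cos φ₁ + Bx)² + By²)) = -7.20906°
λₘ = λ₁ + atan2(By, cos φ₁ + Bx) = -22.84435°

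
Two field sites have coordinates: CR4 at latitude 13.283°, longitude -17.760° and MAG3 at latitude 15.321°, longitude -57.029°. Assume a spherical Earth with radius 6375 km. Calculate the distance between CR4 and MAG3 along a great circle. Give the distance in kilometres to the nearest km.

Δφ = 2.0380°,  Δλ = -39.2690°
a = sin²(Δφ/2) + cos φ₁ cos φ₂ sin²(Δλ/2) = 0.106299
c = 2·arcsin(√a) = 0.664213 rad = 38.0566°
d = R·c = 6375 × 0.664213 = 4234.4 km

4234 km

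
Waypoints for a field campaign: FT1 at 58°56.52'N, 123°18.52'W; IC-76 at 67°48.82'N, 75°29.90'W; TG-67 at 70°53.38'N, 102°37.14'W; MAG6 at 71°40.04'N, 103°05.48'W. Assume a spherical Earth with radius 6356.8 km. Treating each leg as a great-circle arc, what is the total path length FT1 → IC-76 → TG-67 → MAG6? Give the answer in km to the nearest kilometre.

3685 km

FT1: φ = +58.94200°, λ = -123.30867°
IC-76: φ = +67.81367°, λ = -75.49833°
TG-67: φ = +70.88967°, λ = -102.61900°
MAG6: φ = +71.66733°, λ = -103.09133°
FT1→IC-76: c = 0.392238 rad, d = 2493.38 km
IC-76→TG-67: c = 0.173619 rad, d = 1103.66 km
TG-67→MAG6: c = 0.013828 rad, d = 87.90 km
Total = 2493.38 + 1103.66 + 87.90 = 3684.94 km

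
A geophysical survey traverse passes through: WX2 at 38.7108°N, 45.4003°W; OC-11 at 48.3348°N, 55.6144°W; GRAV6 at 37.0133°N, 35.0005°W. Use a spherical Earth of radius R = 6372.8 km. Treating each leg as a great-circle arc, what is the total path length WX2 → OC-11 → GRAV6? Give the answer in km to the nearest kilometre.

3441 km

WX2→OC-11: c = 0.211557 rad, d = 1348.21 km
OC-11→GRAV6: c = 0.328415 rad, d = 2092.92 km
Total = 1348.21 + 2092.92 = 3441.13 km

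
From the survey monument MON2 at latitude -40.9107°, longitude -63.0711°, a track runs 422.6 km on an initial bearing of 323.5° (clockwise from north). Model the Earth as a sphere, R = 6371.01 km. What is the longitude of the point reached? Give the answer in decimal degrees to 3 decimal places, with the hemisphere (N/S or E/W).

δ = d/R = 422.6/6371.01 = 0.066332 rad
φ₂ = arcsin(sin φ₁ cos δ + cos φ₁ sin δ cos θ)
   = arcsin(-0.65488·0.99780 + 0.75573·0.06628·0.80386) = -37.81942°
λ₂ = λ₁ + atan2(sin θ sin δ cos φ₁, cos δ − sin φ₁ sin φ₂) = -65.93195°

65.932°W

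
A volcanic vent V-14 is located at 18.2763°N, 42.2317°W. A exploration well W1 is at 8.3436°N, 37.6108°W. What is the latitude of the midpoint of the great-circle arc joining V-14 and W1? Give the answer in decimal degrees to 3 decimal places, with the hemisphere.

13.320°N

Bx = cos φ₂ cos Δλ = 0.986200,  By = cos φ₂ sin Δλ = 0.079710
φₘ = atan2(sin φ₁ + sin φ₂, √((cos φ₁ + Bx)² + By²)) = 13.32039°
λₘ = λ₁ + atan2(By, cos φ₁ + Bx) = -39.87373°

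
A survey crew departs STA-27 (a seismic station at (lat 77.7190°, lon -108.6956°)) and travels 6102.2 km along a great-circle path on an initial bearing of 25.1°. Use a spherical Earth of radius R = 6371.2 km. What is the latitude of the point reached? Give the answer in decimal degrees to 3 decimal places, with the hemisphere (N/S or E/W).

46.031°N

δ = d/R = 6102.2/6371.2 = 0.957779 rad
φ₂ = arcsin(sin φ₁ cos δ + cos φ₁ sin δ cos θ)
   = arcsin(0.97712·0.57534 + 0.21271·0.81792·0.90557) = 46.03132°
λ₂ = λ₁ + atan2(sin θ sin δ cos φ₁, cos δ − sin φ₁ sin φ₂) = 41.32091°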